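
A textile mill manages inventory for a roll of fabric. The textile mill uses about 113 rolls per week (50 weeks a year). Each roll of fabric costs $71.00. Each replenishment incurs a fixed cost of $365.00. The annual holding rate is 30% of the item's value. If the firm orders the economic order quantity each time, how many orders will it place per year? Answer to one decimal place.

N ≈ 12.8 orders per year

Annual demand D = 113 × 50 = 5,650.
Holding cost H = 0.30 × $71.00 = $21.3000 per unit per year.
The optimal lot size = √(2DS/H) = √(2 × 5,650 × 365 / 21.3) ≈ 440.04.
Orders per year = D / Q* = 5,650 / 440.04 ≈ 12.840.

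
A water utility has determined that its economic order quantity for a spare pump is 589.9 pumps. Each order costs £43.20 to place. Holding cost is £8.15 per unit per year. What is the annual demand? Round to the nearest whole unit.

Squaring Q* = √(2DS/H) gives Q*² = 2DS/H.
From Q* = √(2DS/H): D = Q*²H / (2S) = 589.9² × 8.15 / (2 × 43.2) = 32824.692.

D ≈ 32,825 pumps per year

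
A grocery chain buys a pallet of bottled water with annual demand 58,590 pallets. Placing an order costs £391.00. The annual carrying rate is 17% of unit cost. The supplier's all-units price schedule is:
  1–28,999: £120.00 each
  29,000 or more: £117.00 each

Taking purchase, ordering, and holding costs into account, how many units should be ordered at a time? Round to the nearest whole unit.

Holding cost per unit per year at price C is H = 0.17·C.
For each price level, check whether its EOQ is feasible; otherwise the best quantity at that price is the breakpoint.
EOQ at £120.00 = 1498.6 (feasible in tier 1): TC = 58,590×£120.00 + (58,590/1498.6)×391 + (1498.6/2)×0.17×£120.00 = £7,061,372.45.
EOQ at £117.00 = 1517.7 < 29000, so use break Q=29000: TC = 58,590×£117.00 + (58,590/29000.0)×391 + (29000.0/2)×0.17×£117.00 = £7,144,224.95.
Lowest total cost is £7,061,372.45 at Q = 1498.6.

Q* ≈ 1,499 pallets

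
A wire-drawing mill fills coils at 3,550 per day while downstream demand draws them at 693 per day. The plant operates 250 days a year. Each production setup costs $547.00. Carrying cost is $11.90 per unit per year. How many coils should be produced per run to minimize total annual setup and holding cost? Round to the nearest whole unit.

Q* ≈ 4,449 coils

Annual demand D = 693 × 250 = 173,250.
Production build-up factor (1 − d/p) = 1 − 693/3,550 = 0.8048.
Q* = √(2DS / (H(1 − d/p))) = √(2 × 173,250 × 547 / (11.9 × 0.8048)).
= √(189,535,500 / 9.577) ≈ 4448.677.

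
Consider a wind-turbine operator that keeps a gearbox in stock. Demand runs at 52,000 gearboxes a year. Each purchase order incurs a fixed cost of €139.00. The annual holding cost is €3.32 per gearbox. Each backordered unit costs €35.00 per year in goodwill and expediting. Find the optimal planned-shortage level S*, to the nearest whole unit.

With planned backorders, Q* = √(2DS/H) · √((H+B)/B).
√(2DS/H) = √(2 × 52,000 × 139 / 3.32) = 2086.676.
√((H+B)/B) = √((3.32+35)/35) = 1.0464.
Q* ≈ 2183.402.
S* = Q* · H/(H+B) = 2183.402 × 3.32/38.32 ≈ 189.167.

S* ≈ 189 gearboxes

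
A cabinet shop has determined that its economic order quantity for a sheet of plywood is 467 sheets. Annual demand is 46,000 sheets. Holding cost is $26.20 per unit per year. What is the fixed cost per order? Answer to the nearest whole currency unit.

S ≈ $62

The basic EOQ model gives Q* = √(2DS/H); rearrange for the unknown.
From Q* = √(2DS/H): S = Q*²H / (2D) = 467² × 26.2 / (2 × 46,000) = 62.1080.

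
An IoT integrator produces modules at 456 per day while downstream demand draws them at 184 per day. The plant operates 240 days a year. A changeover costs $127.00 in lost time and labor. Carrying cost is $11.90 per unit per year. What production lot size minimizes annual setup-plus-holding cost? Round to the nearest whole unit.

Q* ≈ 1,257 modules

Annual demand D = 184 × 240 = 44,160.
Production build-up factor (1 − d/p) = 1 − 184/456 = 0.5965.
Q* = √(2DS / (H(1 − d/p))) = √(2 × 44,160 × 127 / (11.9 × 0.5965)).
= √(11,216,640 / 7.0982) ≈ 1257.060.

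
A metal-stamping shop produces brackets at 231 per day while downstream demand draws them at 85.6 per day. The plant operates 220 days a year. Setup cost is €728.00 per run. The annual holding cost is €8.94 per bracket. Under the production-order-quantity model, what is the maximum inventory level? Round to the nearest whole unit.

I_max ≈ 1,389 brackets

Annual demand D = 85.6 × 220 = 18,832.
Production build-up factor (1 − d/p) = 1 − 85.6/231 = 0.6294.
Q* = √(2DS / (H(1 − d/p))) = √(2 × 18,832 × 728 / (8.94 × 0.6294)).
= √(27,419,392 / 5.6272) ≈ 2207.415.
Maximum inventory = Q*(1 − d/p) = 2207.415 × 0.6294 ≈ 1389.429.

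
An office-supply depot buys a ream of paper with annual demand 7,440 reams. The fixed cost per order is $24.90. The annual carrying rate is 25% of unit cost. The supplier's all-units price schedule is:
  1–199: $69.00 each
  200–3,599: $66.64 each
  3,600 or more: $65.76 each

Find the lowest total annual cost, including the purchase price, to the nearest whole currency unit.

Holding cost per unit per year at price C is H = 0.25·C.
Candidates are each tier's EOQ (if it falls in that tier) and each price-break quantity.
EOQ at $69.00 = 146.6 (feasible in tier 1): TC = 7,440×$69.00 + (7,440/146.6)×24.9 + (146.6/2)×0.25×$69.00 = $515,888.11.
EOQ at $66.64 = 149.1 < 200, so use break Q=200: TC = 7,440×$66.64 + (7,440/200.0)×24.9 + (200.0/2)×0.25×$66.64 = $498,393.88.
EOQ at $65.76 = 150.1 < 3600, so use break Q=3600: TC = 7,440×$65.76 + (7,440/3600.0)×24.9 + (3600.0/2)×0.25×$65.76 = $518,897.86.
Lowest total cost among the candidates is at Q = 200.0.

TC* ≈ $498,394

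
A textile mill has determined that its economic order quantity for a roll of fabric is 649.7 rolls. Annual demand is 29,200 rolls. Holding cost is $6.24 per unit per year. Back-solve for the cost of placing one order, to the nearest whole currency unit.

S ≈ $45

Invert the EOQ relation Q*² = 2DS/H.
From Q* = √(2DS/H): S = Q*²H / (2D) = 649.7² × 6.24 / (2 × 29,200) = 45.1022.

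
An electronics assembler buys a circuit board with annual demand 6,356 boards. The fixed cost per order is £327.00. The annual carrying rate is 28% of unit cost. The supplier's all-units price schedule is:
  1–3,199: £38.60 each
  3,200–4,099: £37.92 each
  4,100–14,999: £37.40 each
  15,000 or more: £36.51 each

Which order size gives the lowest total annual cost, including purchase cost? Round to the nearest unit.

Q* ≈ 620 boards

Holding cost per unit per year at price C is H = 0.28·C.
Evaluate total cost at each tier's feasible EOQ or, if the EOQ is below the tier, at the tier's minimum quantity.
EOQ at £38.60 = 620.2 (feasible in tier 1): TC = 6,356×£38.60 + (6,356/620.2)×327 + (620.2/2)×0.28×£38.60 = £252,044.36.
EOQ at £37.92 = 625.7 < 3200, so use break Q=3200: TC = 6,356×£37.92 + (6,356/3200.0)×327 + (3200.0/2)×0.28×£37.92 = £258,657.18.
EOQ at £37.40 = 630.0 < 4100, so use break Q=4100: TC = 6,356×£37.40 + (6,356/4100.0)×327 + (4100.0/2)×0.28×£37.40 = £259,688.93.
EOQ at £36.51 = 637.7 < 15000, so use break Q=15000: TC = 6,356×£36.51 + (6,356/15000.0)×327 + (15000.0/2)×0.28×£36.51 = £308,867.12.
Lowest total cost is £252,044.36 at Q = 620.2.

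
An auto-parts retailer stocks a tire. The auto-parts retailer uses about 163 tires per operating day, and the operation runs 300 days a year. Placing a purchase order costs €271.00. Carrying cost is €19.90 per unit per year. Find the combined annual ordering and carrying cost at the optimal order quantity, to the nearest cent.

TC* ≈ €22,965.75

Annual demand D = 163 × 300 = 48,900.
Q* = √(2DS/H) = √(2 × 48,900 × 271 / 19.9) ≈ 1154.06.
At the optimum the two cost components are equal, so total cost = 2·(Q*/2)H = Q*·H.
Minimum total = √(2DSH) = √(2 × 48,900 × 271 × 19.9) ≈ 22965.749.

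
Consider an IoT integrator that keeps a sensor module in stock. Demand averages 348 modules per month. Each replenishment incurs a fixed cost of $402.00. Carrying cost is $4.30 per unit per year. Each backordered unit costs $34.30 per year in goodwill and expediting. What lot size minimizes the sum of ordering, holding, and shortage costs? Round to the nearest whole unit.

Q* ≈ 937 modules

Annual demand D = 348 × 12 = 4,176.
With planned backorders, Q* = √(2DS/H) · √((H+B)/B).
√(2DS/H) = √(2 × 4,176 × 402 / 4.3) = 883.637.
√((H+B)/B) = √((4.3+34.3)/34.3) = 1.0608.
Q* ≈ 937.391.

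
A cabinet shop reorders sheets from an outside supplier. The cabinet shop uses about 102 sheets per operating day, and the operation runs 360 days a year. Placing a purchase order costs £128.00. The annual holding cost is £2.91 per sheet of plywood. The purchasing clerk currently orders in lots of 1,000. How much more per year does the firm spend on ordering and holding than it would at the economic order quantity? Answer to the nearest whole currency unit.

Annual demand D = 102 × 360 = 36,720.
EOQ = √(2DS/H) = √(2 × 36,720 × 128 / 2.91) ≈ 1797.32.
Cost at Q* = (D/Q*)S + (Q*/2)H = √(2DSH) ≈ £5,230.19.
Cost at Q = 1,000: (36,720/1,000)×128 + (1,000/2)×2.91 = £4,700.16 + £1,455.00 = £6,155.16.
Excess = £6,155.16 − £5,230.19 = £924.97.

Extra cost ≈ £925 per year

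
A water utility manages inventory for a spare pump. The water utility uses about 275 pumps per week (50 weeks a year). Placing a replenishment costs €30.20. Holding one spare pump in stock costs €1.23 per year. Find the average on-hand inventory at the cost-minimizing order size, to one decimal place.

Annual demand D = 275 × 50 = 13,750.
EOQ = √(2DS/H) = √(2 × 13,750 × 30.2 / 1.23) ≈ 821.71.
Average inventory = Q*/2 ≈ 821.71 / 2 = 410.854.

Average inventory ≈ 410.9 pumps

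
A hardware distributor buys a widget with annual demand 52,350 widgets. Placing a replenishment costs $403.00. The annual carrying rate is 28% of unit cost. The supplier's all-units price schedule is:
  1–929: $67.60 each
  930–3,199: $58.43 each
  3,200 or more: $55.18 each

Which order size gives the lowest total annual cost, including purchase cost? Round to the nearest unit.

Holding cost per unit per year at price C is H = 0.28·C.
Evaluate total cost at each tier's feasible EOQ or, if the EOQ is below the tier, at the tier's minimum quantity.
Tier 1 ($67.60): EOQ = 1493.0 exceeds tier's upper bound 929, so this tier is dominated.
EOQ at $58.43 = 1605.9 (feasible in tier 2): TC = 52,350×$58.43 + (52,350/1605.9)×403 + (1605.9/2)×0.28×$58.43 = $3,085,084.30.
EOQ at $55.18 = 1652.6 < 3200, so use break Q=3200: TC = 52,350×$55.18 + (52,350/3200.0)×403 + (3200.0/2)×0.28×$55.18 = $2,919,986.47.
Lowest total cost is $2,919,986.47 at Q = 3200.0.

Q* ≈ 3,200 widgets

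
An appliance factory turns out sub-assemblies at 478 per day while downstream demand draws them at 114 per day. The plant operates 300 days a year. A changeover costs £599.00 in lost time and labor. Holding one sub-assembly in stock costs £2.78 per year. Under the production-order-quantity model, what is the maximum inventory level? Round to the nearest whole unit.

I_max ≈ 3,350 sub-assemblies

Annual demand D = 114 × 300 = 34,200.
Production build-up factor (1 − d/p) = 1 − 114/478 = 0.7615.
Q* = √(2DS / (H(1 − d/p))) = √(2 × 34,200 × 599 / (2.78 × 0.7615)).
= √(40,971,600 / 2.117) ≈ 4399.287.
Maximum inventory = Q*(1 − d/p) = 4399.287 × 0.7615 ≈ 3350.085.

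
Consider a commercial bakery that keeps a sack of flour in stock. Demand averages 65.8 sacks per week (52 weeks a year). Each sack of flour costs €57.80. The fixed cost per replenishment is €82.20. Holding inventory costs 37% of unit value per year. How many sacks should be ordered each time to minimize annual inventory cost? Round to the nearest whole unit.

Annual demand D = 65.8 × 52 = 3,421.6.
Holding cost H = 0.37 × €57.80 = €21.3860 per unit per year.
EOQ = √(2DS / H) = √(2 × 3,421.6 × 82.2 / 21.386).
= √(562,511.04 / 21.386) = √26,302.77 ≈ 162.181.

Q* ≈ 162 sacks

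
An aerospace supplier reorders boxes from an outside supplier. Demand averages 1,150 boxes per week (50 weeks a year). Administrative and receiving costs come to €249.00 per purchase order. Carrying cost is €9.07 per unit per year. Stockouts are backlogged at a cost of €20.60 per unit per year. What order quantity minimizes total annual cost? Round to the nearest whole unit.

Q* ≈ 2,132 boxes

Annual demand D = 1,150 × 50 = 57,500.
With planned backorders, Q* = √(2DS/H) · √((H+B)/B).
√(2DS/H) = √(2 × 57,500 × 249 / 9.07) = 1776.826.
√((H+B)/B) = √((9.07+20.6)/20.6) = 1.2001.
Q* ≈ 2132.407.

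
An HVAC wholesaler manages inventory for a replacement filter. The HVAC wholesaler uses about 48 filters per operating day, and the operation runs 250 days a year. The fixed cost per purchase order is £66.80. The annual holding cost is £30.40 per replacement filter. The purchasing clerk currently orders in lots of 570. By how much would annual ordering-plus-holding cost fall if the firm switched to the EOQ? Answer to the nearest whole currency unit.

Annual demand D = 48 × 250 = 12,000.
EOQ = √(2DS/H) = √(2 × 12,000 × 66.8 / 30.4) ≈ 229.65.
Cost at Q* = (D/Q*)S + (Q*/2)H = √(2DSH) ≈ £6,981.21.
Cost at Q = 570: (12,000/570)×66.8 + (570/2)×30.4 = £1,406.32 + £8,664.00 = £10,070.32.
Excess = £10,070.32 − £6,981.21 = £3,089.11.

Extra cost ≈ £3,089 per year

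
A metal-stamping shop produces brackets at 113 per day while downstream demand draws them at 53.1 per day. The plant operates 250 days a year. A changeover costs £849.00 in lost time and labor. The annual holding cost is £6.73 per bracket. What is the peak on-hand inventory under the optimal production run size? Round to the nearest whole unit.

I_max ≈ 1,332 brackets

Annual demand D = 53.1 × 250 = 13,275.
Production build-up factor (1 − d/p) = 1 − 53.1/113 = 0.5301.
Q* = √(2DS / (H(1 − d/p))) = √(2 × 13,275 × 849 / (6.73 × 0.5301)).
= √(22,540,950 / 3.5675) ≈ 2513.648.
Maximum inventory = Q*(1 − d/p) = 2513.648 × 0.5301 ≈ 1332.456.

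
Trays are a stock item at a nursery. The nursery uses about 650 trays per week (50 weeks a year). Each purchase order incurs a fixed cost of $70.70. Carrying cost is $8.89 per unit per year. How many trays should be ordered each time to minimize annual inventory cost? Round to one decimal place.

Q* ≈ 719.0 trays

Annual demand D = 650 × 50 = 32,500.
EOQ = √(2DS / H) = √(2 × 32,500 × 70.7 / 8.89).
= √(4,595,500 / 8.89) = √516,929.1339 ≈ 718.978.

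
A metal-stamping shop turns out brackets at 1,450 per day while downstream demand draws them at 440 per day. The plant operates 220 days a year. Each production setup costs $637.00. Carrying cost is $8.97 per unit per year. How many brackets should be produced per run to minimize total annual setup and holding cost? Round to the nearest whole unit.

Q* ≈ 4,443 brackets

Annual demand D = 440 × 220 = 96,800.
Production build-up factor (1 − d/p) = 1 − 440/1,450 = 0.6966.
Q* = √(2DS / (H(1 − d/p))) = √(2 × 96,800 × 637 / (8.97 × 0.6966)).
= √(123,323,200 / 6.2481) ≈ 4442.726.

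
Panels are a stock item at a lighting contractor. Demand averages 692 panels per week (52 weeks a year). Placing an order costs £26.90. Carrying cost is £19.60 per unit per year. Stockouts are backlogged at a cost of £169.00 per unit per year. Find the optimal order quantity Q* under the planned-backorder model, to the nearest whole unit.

Q* ≈ 332 panels

Annual demand D = 692 × 52 = 35,984.
With planned backorders, Q* = √(2DS/H) · √((H+B)/B).
√(2DS/H) = √(2 × 35,984 × 26.9 / 19.6) = 314.281.
√((H+B)/B) = √((19.6+169)/169) = 1.0564.
Q* ≈ 332.006.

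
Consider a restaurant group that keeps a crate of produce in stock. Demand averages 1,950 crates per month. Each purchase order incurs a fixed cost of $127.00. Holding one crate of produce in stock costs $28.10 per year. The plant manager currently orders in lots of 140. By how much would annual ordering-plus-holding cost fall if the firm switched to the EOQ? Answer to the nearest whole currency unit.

Extra cost ≈ $10,271 per year

Annual demand D = 1,950 × 12 = 23,400.
EOQ = √(2DS/H) = √(2 × 23,400 × 127 / 28.1) ≈ 459.91.
Cost at Q* = (D/Q*)S + (Q*/2)H = √(2DSH) ≈ $12,923.43.
Cost at Q = 140: (23,400/140)×127 + (140/2)×28.1 = $21,227.14 + $1,967.00 = $23,194.14.
Excess = $23,194.14 − $12,923.43 = $10,270.71.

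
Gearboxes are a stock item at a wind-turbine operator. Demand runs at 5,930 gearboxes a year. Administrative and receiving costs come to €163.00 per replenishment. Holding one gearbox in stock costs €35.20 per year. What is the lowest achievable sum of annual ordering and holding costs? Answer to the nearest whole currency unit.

TC* ≈ €8,249

The optimal lot size = √(2DS/H) = √(2 × 5,930 × 163 / 35.2) ≈ 234.35.
At Q*, ordering cost (D/Q*)S equals holding cost (Q*/2)H, each = √(DSH/2).
Minimum total = √(2DSH) = √(2 × 5,930 × 163 × 35.2) ≈ 8249.117.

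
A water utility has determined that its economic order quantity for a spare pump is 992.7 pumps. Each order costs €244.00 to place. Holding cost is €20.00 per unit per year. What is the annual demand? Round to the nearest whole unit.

Squaring Q* = √(2DS/H) gives Q*² = 2DS/H.
From Q* = √(2DS/H): D = Q*²H / (2S) = 992.7² × 20 / (2 × 244) = 40387.430.

D ≈ 40,387 pumps per year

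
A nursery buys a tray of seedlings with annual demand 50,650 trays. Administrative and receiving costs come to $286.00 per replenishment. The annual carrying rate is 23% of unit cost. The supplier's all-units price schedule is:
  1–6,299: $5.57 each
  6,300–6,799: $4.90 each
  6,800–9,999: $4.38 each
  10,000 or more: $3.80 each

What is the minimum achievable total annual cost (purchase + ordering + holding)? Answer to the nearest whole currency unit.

Holding cost per unit per year at price C is H = 0.23·C.
Evaluate total cost at each tier's feasible EOQ or, if the EOQ is below the tier, at the tier's minimum quantity.
EOQ at $5.57 = 4755.5 (feasible in tier 1): TC = 50,650×$5.57 + (50,650/4755.5)×286 + (4755.5/2)×0.23×$5.57 = $288,212.77.
EOQ at $4.90 = 5070.2 < 6300, so use break Q=6300: TC = 50,650×$4.90 + (50,650/6300.0)×286 + (6300.0/2)×0.23×$4.90 = $254,034.40.
EOQ at $4.38 = 5362.7 < 6800, so use break Q=6800: TC = 50,650×$4.38 + (50,650/6800.0)×286 + (6800.0/2)×0.23×$4.38 = $227,402.44.
EOQ at $3.80 = 5757.5 < 10000, so use break Q=10000: TC = 50,650×$3.80 + (50,650/10000.0)×286 + (10000.0/2)×0.23×$3.80 = $198,288.59.
Lowest total cost among the candidates is at Q = 10000.0.

TC* ≈ $198,289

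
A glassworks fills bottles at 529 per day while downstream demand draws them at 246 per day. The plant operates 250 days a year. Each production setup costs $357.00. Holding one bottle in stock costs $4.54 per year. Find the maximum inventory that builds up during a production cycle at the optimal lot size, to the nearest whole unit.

I_max ≈ 2,275 bottles

Annual demand D = 246 × 250 = 61,500.
Production build-up factor (1 − d/p) = 1 − 246/529 = 0.5350.
Q* = √(2DS / (H(1 − d/p))) = √(2 × 61,500 × 357 / (4.54 × 0.5350)).
= √(43,911,000 / 2.4288) ≈ 4252.001.
Maximum inventory = Q*(1 − d/p) = 4252.001 × 0.5350 ≈ 2274.700.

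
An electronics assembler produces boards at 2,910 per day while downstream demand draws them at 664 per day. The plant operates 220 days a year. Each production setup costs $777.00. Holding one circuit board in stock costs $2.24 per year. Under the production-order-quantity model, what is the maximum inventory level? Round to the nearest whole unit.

I_max ≈ 8,844 boards

Annual demand D = 664 × 220 = 146,080.
Production build-up factor (1 − d/p) = 1 − 664/2,910 = 0.7718.
Q* = √(2DS / (H(1 − d/p))) = √(2 × 146,080 × 777 / (2.24 × 0.7718)).
= √(227,008,320 / 1.7289) ≈ 11458.783.
Maximum inventory = Q*(1 − d/p) = 11458.783 × 0.7718 ≈ 8844.133.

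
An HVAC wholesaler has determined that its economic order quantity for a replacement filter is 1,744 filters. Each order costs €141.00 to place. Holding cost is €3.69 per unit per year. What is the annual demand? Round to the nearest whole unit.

D ≈ 39,799 filters per year

Squaring Q* = √(2DS/H) gives Q*² = 2DS/H.
From Q* = √(2DS/H): D = Q*²H / (2S) = 1,744² × 3.69 / (2 × 141) = 39798.822.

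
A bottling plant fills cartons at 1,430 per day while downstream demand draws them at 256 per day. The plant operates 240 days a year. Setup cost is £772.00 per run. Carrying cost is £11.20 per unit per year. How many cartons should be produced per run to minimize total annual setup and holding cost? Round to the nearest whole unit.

Annual demand D = 256 × 240 = 61,440.
Production build-up factor (1 − d/p) = 1 − 256/1,430 = 0.8210.
Q* = √(2DS / (H(1 − d/p))) = √(2 × 61,440 × 772 / (11.2 × 0.8210)).
= √(94,863,360 / 9.195) ≈ 3211.990.

Q* ≈ 3,212 cartons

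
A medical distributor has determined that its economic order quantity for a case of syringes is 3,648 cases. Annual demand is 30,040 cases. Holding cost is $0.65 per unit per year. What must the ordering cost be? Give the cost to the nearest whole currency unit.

S ≈ $144

Squaring Q* = √(2DS/H) gives Q*² = 2DS/H.
From Q* = √(2DS/H): S = Q*²H / (2D) = 3,648² × 0.65 / (2 × 30,040) = 143.9770.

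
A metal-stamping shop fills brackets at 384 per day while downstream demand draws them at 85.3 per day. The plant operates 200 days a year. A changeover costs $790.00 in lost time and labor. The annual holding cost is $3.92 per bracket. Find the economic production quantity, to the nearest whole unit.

Q* ≈ 2,973 brackets

Annual demand D = 85.3 × 200 = 17,060.
Production build-up factor (1 − d/p) = 1 − 85.3/384 = 0.7779.
Q* = √(2DS / (H(1 − d/p))) = √(2 × 17,060 × 790 / (3.92 × 0.7779)).
= √(26,954,800 / 3.0492) ≈ 2973.192.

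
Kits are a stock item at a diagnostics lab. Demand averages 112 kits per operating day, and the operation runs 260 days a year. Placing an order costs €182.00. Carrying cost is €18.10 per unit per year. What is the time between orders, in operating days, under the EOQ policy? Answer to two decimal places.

Annual demand D = 112 × 260 = 29,120.
The optimal lot size = √(2DS/H) = √(2 × 29,120 × 182 / 18.1) ≈ 765.26.
Cycle time = Q*/D × 260 = 765.26 / 29,120 × 260 ≈ 6.833 days.

T ≈ 6.83 days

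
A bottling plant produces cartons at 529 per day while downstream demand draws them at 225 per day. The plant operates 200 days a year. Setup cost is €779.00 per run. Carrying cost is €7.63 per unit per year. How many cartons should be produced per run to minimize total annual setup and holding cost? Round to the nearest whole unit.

Annual demand D = 225 × 200 = 45,000.
Production build-up factor (1 − d/p) = 1 − 225/529 = 0.5747.
Q* = √(2DS / (H(1 − d/p))) = √(2 × 45,000 × 779 / (7.63 × 0.5747)).
= √(70,110,000 / 4.3847) ≈ 3998.699.

Q* ≈ 3,999 cartons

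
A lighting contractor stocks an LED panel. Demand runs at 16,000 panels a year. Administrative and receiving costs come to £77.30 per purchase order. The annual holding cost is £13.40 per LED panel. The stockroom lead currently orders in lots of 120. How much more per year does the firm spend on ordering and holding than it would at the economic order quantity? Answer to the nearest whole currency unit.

Extra cost ≈ £5,353 per year

EOQ = √(2DS/H) = √(2 × 16,000 × 77.3 / 13.4) ≈ 429.65.
Cost at Q* = (D/Q*)S + (Q*/2)H = √(2DSH) ≈ £5,757.28.
Cost at Q = 120: (16,000/120)×77.3 + (120/2)×13.4 = £10,306.67 + £804.00 = £11,110.67.
Excess = £11,110.67 − £5,757.28 = £5,353.39.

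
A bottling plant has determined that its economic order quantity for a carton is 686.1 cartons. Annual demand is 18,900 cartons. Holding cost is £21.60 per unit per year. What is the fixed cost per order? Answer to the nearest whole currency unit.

Squaring Q* = √(2DS/H) gives Q*² = 2DS/H.
From Q* = √(2DS/H): S = Q*²H / (2D) = 686.1² × 21.6 / (2 × 18,900) = 268.9904.

S ≈ £269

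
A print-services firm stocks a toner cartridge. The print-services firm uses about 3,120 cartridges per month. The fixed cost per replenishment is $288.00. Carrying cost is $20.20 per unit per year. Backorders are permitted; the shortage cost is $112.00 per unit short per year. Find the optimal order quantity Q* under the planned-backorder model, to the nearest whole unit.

Annual demand D = 3,120 × 12 = 37,440.
With planned backorders, Q* = √(2DS/H) · √((H+B)/B).
√(2DS/H) = √(2 × 37,440 × 288 / 20.2) = 1033.245.
√((H+B)/B) = √((20.2+112)/112) = 1.0864.
Q* ≈ 1122.562.

Q* ≈ 1,123 cartridges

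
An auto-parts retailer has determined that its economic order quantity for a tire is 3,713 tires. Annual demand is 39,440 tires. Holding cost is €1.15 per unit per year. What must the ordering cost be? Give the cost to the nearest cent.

The basic EOQ model gives Q* = √(2DS/H); rearrange for the unknown.
From Q* = √(2DS/H): S = Q*²H / (2D) = 3,713² × 1.15 / (2 × 39,440) = 200.9930.

S ≈ €200.99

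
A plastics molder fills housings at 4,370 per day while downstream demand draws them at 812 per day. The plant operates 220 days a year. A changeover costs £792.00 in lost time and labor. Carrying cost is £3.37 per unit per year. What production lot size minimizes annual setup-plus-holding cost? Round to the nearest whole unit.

Q* ≈ 10,155 housings

Annual demand D = 812 × 220 = 178,640.
Production build-up factor (1 − d/p) = 1 − 812/4,370 = 0.8142.
Q* = √(2DS / (H(1 − d/p))) = √(2 × 178,640 × 792 / (3.37 × 0.8142)).
= √(282,965,760 / 2.7438) ≈ 10155.229.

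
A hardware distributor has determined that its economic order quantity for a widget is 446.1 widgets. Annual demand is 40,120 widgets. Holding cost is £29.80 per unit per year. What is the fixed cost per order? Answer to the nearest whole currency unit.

The basic EOQ model gives Q* = √(2DS/H); rearrange for the unknown.
From Q* = √(2DS/H): S = Q*²H / (2D) = 446.1² × 29.8 / (2 × 40,120) = 73.9077.

S ≈ £74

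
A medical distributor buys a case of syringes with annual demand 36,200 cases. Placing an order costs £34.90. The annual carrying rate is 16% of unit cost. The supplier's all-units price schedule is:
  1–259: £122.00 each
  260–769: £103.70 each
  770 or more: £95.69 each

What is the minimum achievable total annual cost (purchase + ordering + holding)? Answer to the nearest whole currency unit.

Holding cost per unit per year at price C is H = 0.16·C.
Candidates are each tier's EOQ (if it falls in that tier) and each price-break quantity.
Tier 1 (£122.00): EOQ = 359.8 exceeds tier's upper bound 259, so this tier is dominated.
EOQ at £103.70 = 390.2 (feasible in tier 2): TC = 36,200×£103.70 + (36,200/390.2)×34.9 + (390.2/2)×0.16×£103.70 = £3,760,414.87.
EOQ at £95.69 = 406.2 < 770, so use break Q=770: TC = 36,200×£95.69 + (36,200/770.0)×34.9 + (770.0/2)×0.16×£95.69 = £3,471,513.26.
Lowest total cost among the candidates is at Q = 770.0.

TC* ≈ £3,471,513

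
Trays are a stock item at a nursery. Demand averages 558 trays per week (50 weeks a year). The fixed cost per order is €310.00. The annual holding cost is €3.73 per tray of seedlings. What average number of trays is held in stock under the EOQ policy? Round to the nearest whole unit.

Average inventory ≈ 1,077 trays

Annual demand D = 558 × 50 = 27,900.
EOQ = √(2DS/H) = √(2 × 27,900 × 310 / 3.73) ≈ 2153.49.
Average inventory = Q*/2 ≈ 2153.49 / 2 = 1076.747.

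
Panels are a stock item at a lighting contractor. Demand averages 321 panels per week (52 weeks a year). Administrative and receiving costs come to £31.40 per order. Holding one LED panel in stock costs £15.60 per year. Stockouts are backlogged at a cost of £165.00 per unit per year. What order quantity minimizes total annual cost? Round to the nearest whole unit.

Q* ≈ 271 panels

Annual demand D = 321 × 52 = 16,692.
With planned backorders, Q* = √(2DS/H) · √((H+B)/B).
√(2DS/H) = √(2 × 16,692 × 31.4 / 15.6) = 259.222.
√((H+B)/B) = √((15.6+165)/165) = 1.0462.
Q* ≈ 271.199.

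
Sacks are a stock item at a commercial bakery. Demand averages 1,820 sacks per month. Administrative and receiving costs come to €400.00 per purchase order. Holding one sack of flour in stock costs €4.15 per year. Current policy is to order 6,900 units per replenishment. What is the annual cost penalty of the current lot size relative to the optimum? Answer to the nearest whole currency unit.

Annual demand D = 1,820 × 12 = 21,840.
EOQ = √(2DS/H) = √(2 × 21,840 × 400 / 4.15) ≈ 2051.86.
Cost at Q* = (D/Q*)S + (Q*/2)H = √(2DSH) ≈ €8,515.21.
Cost at Q = 6,900: (21,840/6,900)×400 + (6,900/2)×4.15 = €1,266.09 + €14,317.50 = €15,583.59.
Excess = €15,583.59 − €8,515.21 = €7,068.38.

Extra cost ≈ €7,068 per year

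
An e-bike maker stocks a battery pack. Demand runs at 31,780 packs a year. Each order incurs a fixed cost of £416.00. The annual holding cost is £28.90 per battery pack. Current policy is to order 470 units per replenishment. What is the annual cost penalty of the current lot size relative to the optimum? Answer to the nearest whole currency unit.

EOQ = √(2DS/H) = √(2 × 31,780 × 416 / 28.9) ≈ 956.51.
Cost at Q* = (D/Q*)S + (Q*/2)H = √(2DSH) ≈ £27,643.15.
Cost at Q = 470: (31,780/470)×416 + (470/2)×28.9 = £28,128.68 + £6,791.50 = £34,920.18.
Excess = £34,920.18 − £27,643.15 = £7,277.03.

Extra cost ≈ £7,277 per year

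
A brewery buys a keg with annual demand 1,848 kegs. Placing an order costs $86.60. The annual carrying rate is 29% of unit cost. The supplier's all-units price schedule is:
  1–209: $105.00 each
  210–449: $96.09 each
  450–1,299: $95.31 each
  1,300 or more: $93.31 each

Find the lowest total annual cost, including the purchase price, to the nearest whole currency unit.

Holding cost per unit per year at price C is H = 0.29·C.
Candidates are each tier's EOQ (if it falls in that tier) and each price-break quantity.
EOQ at $105.00 = 102.5 (feasible in tier 1): TC = 1,848×$105.00 + (1,848/102.5)×86.6 + (102.5/2)×0.29×$105.00 = $197,161.90.
EOQ at $96.09 = 107.2 < 210, so use break Q=210: TC = 1,848×$96.09 + (1,848/210.0)×86.6 + (210.0/2)×0.29×$96.09 = $181,262.34.
EOQ at $95.31 = 107.6 < 450, so use break Q=450: TC = 1,848×$95.31 + (1,848/450.0)×86.6 + (450.0/2)×0.29×$95.31 = $182,707.49.
EOQ at $93.31 = 108.8 < 1300, so use break Q=1300: TC = 1,848×$93.31 + (1,848/1300.0)×86.6 + (1300.0/2)×0.29×$93.31 = $190,148.92.
Lowest total cost among the candidates is at Q = 210.0.

TC* ≈ $181,262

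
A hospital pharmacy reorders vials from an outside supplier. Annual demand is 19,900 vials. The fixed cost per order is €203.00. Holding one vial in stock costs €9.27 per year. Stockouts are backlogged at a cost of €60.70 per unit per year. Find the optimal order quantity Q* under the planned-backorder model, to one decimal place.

With planned backorders, Q* = √(2DS/H) · √((H+B)/B).
√(2DS/H) = √(2 × 19,900 × 203 / 9.27) = 933.576.
√((H+B)/B) = √((9.27+60.7)/60.7) = 1.0736.
Q* ≈ 1002.331.

Q* ≈ 1,002.3 vials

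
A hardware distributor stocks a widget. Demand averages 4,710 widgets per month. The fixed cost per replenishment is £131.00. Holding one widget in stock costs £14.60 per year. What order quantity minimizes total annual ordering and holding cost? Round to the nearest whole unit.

Q* ≈ 1,007 widgets

Annual demand D = 4,710 × 12 = 56,520.
EOQ = √(2DS / H) = √(2 × 56,520 × 131 / 14.6).
= √(14,808,240 / 14.6) = √1,014,263.0137 ≈ 1007.106.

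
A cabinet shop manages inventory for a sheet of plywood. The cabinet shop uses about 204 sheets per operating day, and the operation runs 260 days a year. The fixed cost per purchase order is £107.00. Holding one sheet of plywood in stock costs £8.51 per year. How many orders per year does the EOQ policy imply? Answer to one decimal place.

N ≈ 45.9 orders per year

Annual demand D = 204 × 260 = 53,040.
The optimal lot size = √(2DS/H) = √(2 × 53,040 × 107 / 8.51) ≈ 1154.90.
Orders per year = D / Q* = 53,040 / 1154.90 ≈ 45.926.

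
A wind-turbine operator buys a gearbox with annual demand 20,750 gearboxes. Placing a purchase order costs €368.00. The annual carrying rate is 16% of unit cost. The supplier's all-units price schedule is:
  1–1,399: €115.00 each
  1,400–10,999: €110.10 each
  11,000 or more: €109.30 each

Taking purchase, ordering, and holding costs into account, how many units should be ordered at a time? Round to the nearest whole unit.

Q* ≈ 1,400 gearboxes

Holding cost per unit per year at price C is H = 0.16·C.
For each price level, check whether its EOQ is feasible; otherwise the best quantity at that price is the breakpoint.
EOQ at €115.00 = 911.0 (feasible in tier 1): TC = 20,750×€115.00 + (20,750/911.0)×368 + (911.0/2)×0.16×€115.00 = €2,403,013.20.
EOQ at €110.10 = 931.1 < 1400, so use break Q=1400: TC = 20,750×€110.10 + (20,750/1400.0)×368 + (1400.0/2)×0.16×€110.10 = €2,302,360.49.
EOQ at €109.30 = 934.5 < 11000, so use break Q=11000: TC = 20,750×€109.30 + (20,750/11000.0)×368 + (11000.0/2)×0.16×€109.30 = €2,364,853.18.
Lowest total cost is €2,302,360.49 at Q = 1400.0.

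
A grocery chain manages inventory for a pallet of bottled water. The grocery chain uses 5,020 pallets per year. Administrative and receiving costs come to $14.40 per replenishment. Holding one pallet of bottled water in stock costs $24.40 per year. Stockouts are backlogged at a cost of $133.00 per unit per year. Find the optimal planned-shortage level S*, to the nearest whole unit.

With planned backorders, Q* = √(2DS/H) · √((H+B)/B).
√(2DS/H) = √(2 × 5,020 × 14.4 / 24.4) = 76.976.
√((H+B)/B) = √((24.4+133)/133) = 1.0879.
Q* ≈ 83.739.
S* = Q* · H/(H+B) = 83.739 × 24.4/157.4 ≈ 12.981.

S* ≈ 13 pallets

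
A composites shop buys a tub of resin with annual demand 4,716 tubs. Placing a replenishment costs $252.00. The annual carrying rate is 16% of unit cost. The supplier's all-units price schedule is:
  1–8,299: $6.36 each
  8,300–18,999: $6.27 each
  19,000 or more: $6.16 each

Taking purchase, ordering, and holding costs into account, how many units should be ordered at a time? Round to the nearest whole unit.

Holding cost per unit per year at price C is H = 0.16·C.
Candidates are each tier's EOQ (if it falls in that tier) and each price-break quantity.
EOQ at $6.36 = 1528.3 (feasible in tier 1): TC = 4,716×$6.36 + (4,716/1528.3)×252 + (1528.3/2)×0.16×$6.36 = $31,548.98.
EOQ at $6.27 = 1539.2 < 8300, so use break Q=8300: TC = 4,716×$6.27 + (4,716/8300.0)×252 + (8300.0/2)×0.16×$6.27 = $33,875.78.
EOQ at $6.16 = 1552.9 < 19000, so use break Q=19000: TC = 4,716×$6.16 + (4,716/19000.0)×252 + (19000.0/2)×0.16×$6.16 = $38,476.31.
Lowest total cost is $31,548.98 at Q = 1528.3.

Q* ≈ 1,528 tubs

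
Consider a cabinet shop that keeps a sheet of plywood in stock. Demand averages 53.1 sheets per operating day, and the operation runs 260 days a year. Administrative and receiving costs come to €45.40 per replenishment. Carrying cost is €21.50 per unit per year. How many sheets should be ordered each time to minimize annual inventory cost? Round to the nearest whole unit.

Q* ≈ 241 sheets

Annual demand D = 53.1 × 260 = 13,806.
EOQ = √(2DS / H) = √(2 × 13,806 × 45.4 / 21.5).
= √(1,253,584.8 / 21.5) = √58,306.2698 ≈ 241.467.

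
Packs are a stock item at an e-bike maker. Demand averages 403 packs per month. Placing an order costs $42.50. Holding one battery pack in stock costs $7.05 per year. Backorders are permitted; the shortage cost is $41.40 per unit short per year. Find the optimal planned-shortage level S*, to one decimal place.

Annual demand D = 403 × 12 = 4,836.
With planned backorders, Q* = √(2DS/H) · √((H+B)/B).
√(2DS/H) = √(2 × 4,836 × 42.5 / 7.05) = 241.467.
√((H+B)/B) = √((7.05+41.4)/41.4) = 1.0818.
Q* ≈ 261.219.
S* = Q* · H/(H+B) = 261.219 × 7.05/48.45 ≈ 38.010.

S* ≈ 38.0 packs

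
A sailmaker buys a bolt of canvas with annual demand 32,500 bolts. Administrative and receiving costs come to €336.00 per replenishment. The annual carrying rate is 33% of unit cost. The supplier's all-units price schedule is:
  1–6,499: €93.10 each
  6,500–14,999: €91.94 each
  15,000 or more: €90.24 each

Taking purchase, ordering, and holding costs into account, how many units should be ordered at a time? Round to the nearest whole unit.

Q* ≈ 843 bolts

Holding cost per unit per year at price C is H = 0.33·C.
Evaluate total cost at each tier's feasible EOQ or, if the EOQ is below the tier, at the tier's minimum quantity.
EOQ at €93.10 = 843.1 (feasible in tier 1): TC = 32,500×€93.10 + (32,500/843.1)×336 + (843.1/2)×0.33×€93.10 = €3,051,653.48.
EOQ at €91.94 = 848.4 < 6500, so use break Q=6500: TC = 32,500×€91.94 + (32,500/6500.0)×336 + (6500.0/2)×0.33×€91.94 = €3,088,335.65.
EOQ at €90.24 = 856.4 < 15000, so use break Q=15000: TC = 32,500×€90.24 + (32,500/15000.0)×336 + (15000.0/2)×0.33×€90.24 = €3,156,872.00.
Lowest total cost is €3,051,653.48 at Q = 843.1.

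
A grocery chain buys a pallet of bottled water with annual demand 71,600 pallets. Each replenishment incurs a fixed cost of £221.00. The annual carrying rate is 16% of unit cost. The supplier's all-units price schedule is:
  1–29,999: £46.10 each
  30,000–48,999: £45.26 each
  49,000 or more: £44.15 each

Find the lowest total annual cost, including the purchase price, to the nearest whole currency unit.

Holding cost per unit per year at price C is H = 0.16·C.
Evaluate total cost at each tier's feasible EOQ or, if the EOQ is below the tier, at the tier's minimum quantity.
EOQ at £46.10 = 2071.4 (feasible in tier 1): TC = 71,600×£46.10 + (71,600/2071.4)×221 + (2071.4/2)×0.16×£46.10 = £3,316,038.41.
EOQ at £45.26 = 2090.5 < 30000, so use break Q=30000: TC = 71,600×£45.26 + (71,600/30000.0)×221 + (30000.0/2)×0.16×£45.26 = £3,349,767.45.
EOQ at £44.15 = 2116.6 < 49000, so use break Q=49000: TC = 71,600×£44.15 + (71,600/49000.0)×221 + (49000.0/2)×0.16×£44.15 = £3,334,530.93.
Lowest total cost among the candidates is at Q = 2071.4.

TC* ≈ £3,316,038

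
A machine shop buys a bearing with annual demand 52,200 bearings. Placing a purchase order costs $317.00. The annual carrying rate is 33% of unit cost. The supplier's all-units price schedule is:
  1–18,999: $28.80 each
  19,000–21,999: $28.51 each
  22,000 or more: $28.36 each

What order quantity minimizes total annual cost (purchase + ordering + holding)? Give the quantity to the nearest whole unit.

Q* ≈ 1,866 bearings

Holding cost per unit per year at price C is H = 0.33·C.
Candidates are each tier's EOQ (if it falls in that tier) and each price-break quantity.
EOQ at $28.80 = 1866.1 (feasible in tier 1): TC = 52,200×$28.80 + (52,200/1866.1)×317 + (1866.1/2)×0.33×$28.80 = $1,521,095.08.
EOQ at $28.51 = 1875.5 < 19000, so use break Q=19000: TC = 52,200×$28.51 + (52,200/19000.0)×317 + (19000.0/2)×0.33×$28.51 = $1,578,471.77.
EOQ at $28.36 = 1880.5 < 22000, so use break Q=22000: TC = 52,200×$28.36 + (52,200/22000.0)×317 + (22000.0/2)×0.33×$28.36 = $1,584,090.95.
Lowest total cost is $1,521,095.08 at Q = 1866.1.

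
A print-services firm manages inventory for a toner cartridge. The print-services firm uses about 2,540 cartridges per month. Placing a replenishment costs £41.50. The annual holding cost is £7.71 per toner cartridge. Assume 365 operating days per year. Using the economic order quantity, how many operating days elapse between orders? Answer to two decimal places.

T ≈ 6.86 days

Annual demand D = 2,540 × 12 = 30,480.
EOQ = √(2DS/H) = √(2 × 30,480 × 41.5 / 7.71) ≈ 572.82.
Cycle time = Q*/D × 365 = 572.82 / 30,480 × 365 ≈ 6.860 days.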